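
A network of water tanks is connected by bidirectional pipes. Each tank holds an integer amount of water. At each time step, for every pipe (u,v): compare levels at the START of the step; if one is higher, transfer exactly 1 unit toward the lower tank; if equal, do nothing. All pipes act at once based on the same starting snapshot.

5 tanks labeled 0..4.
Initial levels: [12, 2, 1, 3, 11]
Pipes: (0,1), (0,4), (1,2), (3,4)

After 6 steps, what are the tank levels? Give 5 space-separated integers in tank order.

Answer: 6 5 4 8 6

Derivation:
Step 1: flows [0->1,0->4,1->2,4->3] -> levels [10 2 2 4 11]
Step 2: flows [0->1,4->0,1=2,4->3] -> levels [10 3 2 5 9]
Step 3: flows [0->1,0->4,1->2,4->3] -> levels [8 3 3 6 9]
Step 4: flows [0->1,4->0,1=2,4->3] -> levels [8 4 3 7 7]
Step 5: flows [0->1,0->4,1->2,3=4] -> levels [6 4 4 7 8]
Step 6: flows [0->1,4->0,1=2,4->3] -> levels [6 5 4 8 6]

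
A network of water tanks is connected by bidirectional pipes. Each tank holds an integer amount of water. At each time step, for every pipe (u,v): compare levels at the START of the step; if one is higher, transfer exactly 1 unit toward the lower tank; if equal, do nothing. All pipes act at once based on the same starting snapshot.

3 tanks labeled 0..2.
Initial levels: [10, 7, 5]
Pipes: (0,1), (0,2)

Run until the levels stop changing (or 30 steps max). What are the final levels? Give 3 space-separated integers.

Answer: 6 8 8

Derivation:
Step 1: flows [0->1,0->2] -> levels [8 8 6]
Step 2: flows [0=1,0->2] -> levels [7 8 7]
Step 3: flows [1->0,0=2] -> levels [8 7 7]
Step 4: flows [0->1,0->2] -> levels [6 8 8]
Step 5: flows [1->0,2->0] -> levels [8 7 7]
  -> period-2 cycle: step 5 state = step 3 state; never stabilizes
  -> state at step 30: (30-3) mod 2 = 1, same as step 4 -> [6 8 8]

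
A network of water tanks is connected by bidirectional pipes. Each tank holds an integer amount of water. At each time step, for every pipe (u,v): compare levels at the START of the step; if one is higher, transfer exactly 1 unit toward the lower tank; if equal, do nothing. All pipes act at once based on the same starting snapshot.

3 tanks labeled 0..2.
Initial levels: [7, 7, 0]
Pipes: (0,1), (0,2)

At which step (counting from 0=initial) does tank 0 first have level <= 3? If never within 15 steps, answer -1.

Step 1: flows [0=1,0->2] -> levels [6 7 1]
Step 2: flows [1->0,0->2] -> levels [6 6 2]
Step 3: flows [0=1,0->2] -> levels [5 6 3]
Step 4: flows [1->0,0->2] -> levels [5 5 4]
Step 5: flows [0=1,0->2] -> levels [4 5 5]
Step 6: flows [1->0,2->0] -> levels [6 4 4]
Step 7: flows [0->1,0->2] -> levels [4 5 5]
  -> period-2 cycle (repeats step 5); tank 0 never drops to <=3
Tank 0 never reaches <=3 within 15 steps

Answer: -1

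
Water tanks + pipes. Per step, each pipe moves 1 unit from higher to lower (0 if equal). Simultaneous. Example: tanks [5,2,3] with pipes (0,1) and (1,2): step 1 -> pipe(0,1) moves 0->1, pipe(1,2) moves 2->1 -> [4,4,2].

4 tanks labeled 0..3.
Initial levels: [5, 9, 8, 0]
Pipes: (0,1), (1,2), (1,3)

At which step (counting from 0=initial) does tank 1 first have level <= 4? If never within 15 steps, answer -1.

Step 1: flows [1->0,1->2,1->3] -> levels [6 6 9 1]
Step 2: flows [0=1,2->1,1->3] -> levels [6 6 8 2]
Step 3: flows [0=1,2->1,1->3] -> levels [6 6 7 3]
Step 4: flows [0=1,2->1,1->3] -> levels [6 6 6 4]
Step 5: flows [0=1,1=2,1->3] -> levels [6 5 6 5]
Step 6: flows [0->1,2->1,1=3] -> levels [5 7 5 5]
Step 7: flows [1->0,1->2,1->3] -> levels [6 4 6 6]
Tank 1 first reaches <=4 at step 7

Answer: 7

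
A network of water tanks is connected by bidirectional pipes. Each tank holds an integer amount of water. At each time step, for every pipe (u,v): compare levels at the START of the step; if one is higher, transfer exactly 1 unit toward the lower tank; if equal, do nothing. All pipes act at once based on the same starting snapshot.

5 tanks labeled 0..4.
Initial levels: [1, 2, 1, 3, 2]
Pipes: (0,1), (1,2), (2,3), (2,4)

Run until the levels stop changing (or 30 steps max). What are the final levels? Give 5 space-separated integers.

Step 1: flows [1->0,1->2,3->2,4->2] -> levels [2 0 4 2 1]
Step 2: flows [0->1,2->1,2->3,2->4] -> levels [1 2 1 3 2]
  -> period-2 cycle: step 2 state = step 0 state; never stabilizes
  -> state at step 30: (30-0) mod 2 = 0, same as step 0 -> [1 2 1 3 2]

Answer: 1 2 1 3 2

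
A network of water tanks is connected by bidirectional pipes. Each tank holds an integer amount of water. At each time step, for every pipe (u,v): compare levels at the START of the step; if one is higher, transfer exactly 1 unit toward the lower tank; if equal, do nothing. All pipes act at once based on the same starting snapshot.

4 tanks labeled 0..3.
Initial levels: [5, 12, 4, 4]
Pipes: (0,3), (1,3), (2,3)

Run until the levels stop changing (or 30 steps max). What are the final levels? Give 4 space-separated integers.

Step 1: flows [0->3,1->3,2=3] -> levels [4 11 4 6]
Step 2: flows [3->0,1->3,3->2] -> levels [5 10 5 5]
Step 3: flows [0=3,1->3,2=3] -> levels [5 9 5 6]
Step 4: flows [3->0,1->3,3->2] -> levels [6 8 6 5]
Step 5: flows [0->3,1->3,2->3] -> levels [5 7 5 8]
Step 6: flows [3->0,3->1,3->2] -> levels [6 8 6 5]
  -> period-2 cycle: step 6 state = step 4 state; never stabilizes
  -> state at step 30: (30-4) mod 2 = 0, same as step 4 -> [6 8 6 5]

Answer: 6 8 6 5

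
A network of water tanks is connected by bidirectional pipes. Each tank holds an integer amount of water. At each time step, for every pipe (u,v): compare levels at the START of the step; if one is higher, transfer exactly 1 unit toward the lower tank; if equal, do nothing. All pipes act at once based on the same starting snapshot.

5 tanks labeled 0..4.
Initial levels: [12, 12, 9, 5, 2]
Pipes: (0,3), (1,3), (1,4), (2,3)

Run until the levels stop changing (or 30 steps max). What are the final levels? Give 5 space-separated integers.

Answer: 8 6 8 10 8

Derivation:
Step 1: flows [0->3,1->3,1->4,2->3] -> levels [11 10 8 8 3]
Step 2: flows [0->3,1->3,1->4,2=3] -> levels [10 8 8 10 4]
Step 3: flows [0=3,3->1,1->4,3->2] -> levels [10 8 9 8 5]
Step 4: flows [0->3,1=3,1->4,2->3] -> levels [9 7 8 10 6]
Step 5: flows [3->0,3->1,1->4,3->2] -> levels [10 7 9 7 7]
Step 6: flows [0->3,1=3,1=4,2->3] -> levels [9 7 8 9 7]
Step 7: flows [0=3,3->1,1=4,3->2] -> levels [9 8 9 7 7]
Step 8: flows [0->3,1->3,1->4,2->3] -> levels [8 6 8 10 8]
Step 9: flows [3->0,3->1,4->1,3->2] -> levels [9 8 9 7 7]
  -> period-2 cycle: step 9 state = step 7 state; never stabilizes
  -> state at step 30: (30-7) mod 2 = 1, same as step 8 -> [8 6 8 10 8]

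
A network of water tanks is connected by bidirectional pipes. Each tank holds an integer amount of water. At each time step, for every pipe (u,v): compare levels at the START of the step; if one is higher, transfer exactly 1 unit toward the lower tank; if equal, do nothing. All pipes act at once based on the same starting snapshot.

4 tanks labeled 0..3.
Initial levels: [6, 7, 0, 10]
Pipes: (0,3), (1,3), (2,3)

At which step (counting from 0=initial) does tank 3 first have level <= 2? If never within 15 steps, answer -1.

Answer: -1

Derivation:
Step 1: flows [3->0,3->1,3->2] -> levels [7 8 1 7]
Step 2: flows [0=3,1->3,3->2] -> levels [7 7 2 7]
Step 3: flows [0=3,1=3,3->2] -> levels [7 7 3 6]
Step 4: flows [0->3,1->3,3->2] -> levels [6 6 4 7]
Step 5: flows [3->0,3->1,3->2] -> levels [7 7 5 4]
Step 6: flows [0->3,1->3,2->3] -> levels [6 6 4 7]
  -> period-2 cycle (repeats step 4); tank 3 never drops to <=2
Tank 3 never reaches <=2 within 15 steps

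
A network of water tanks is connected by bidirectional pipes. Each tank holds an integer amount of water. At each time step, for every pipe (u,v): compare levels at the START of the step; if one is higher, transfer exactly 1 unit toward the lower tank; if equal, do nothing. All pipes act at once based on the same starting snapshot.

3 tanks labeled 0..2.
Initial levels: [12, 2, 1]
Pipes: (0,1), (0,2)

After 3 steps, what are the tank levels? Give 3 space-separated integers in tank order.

Step 1: flows [0->1,0->2] -> levels [10 3 2]
Step 2: flows [0->1,0->2] -> levels [8 4 3]
Step 3: flows [0->1,0->2] -> levels [6 5 4]

Answer: 6 5 4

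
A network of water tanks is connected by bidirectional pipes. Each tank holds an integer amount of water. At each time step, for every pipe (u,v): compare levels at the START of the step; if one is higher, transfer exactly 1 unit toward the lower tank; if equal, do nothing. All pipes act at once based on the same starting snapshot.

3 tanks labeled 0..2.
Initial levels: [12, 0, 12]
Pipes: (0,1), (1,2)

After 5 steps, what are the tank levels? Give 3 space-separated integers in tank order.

Step 1: flows [0->1,2->1] -> levels [11 2 11]
Step 2: flows [0->1,2->1] -> levels [10 4 10]
Step 3: flows [0->1,2->1] -> levels [9 6 9]
Step 4: flows [0->1,2->1] -> levels [8 8 8]
Step 5: flows [0=1,1=2] -> levels [8 8 8]

Answer: 8 8 8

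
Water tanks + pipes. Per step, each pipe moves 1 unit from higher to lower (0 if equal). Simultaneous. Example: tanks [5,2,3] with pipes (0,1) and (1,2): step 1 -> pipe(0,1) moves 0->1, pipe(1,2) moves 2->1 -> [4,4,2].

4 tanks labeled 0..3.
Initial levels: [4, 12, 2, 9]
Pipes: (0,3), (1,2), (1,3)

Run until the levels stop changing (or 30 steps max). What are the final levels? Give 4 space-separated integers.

Answer: 7 5 7 8

Derivation:
Step 1: flows [3->0,1->2,1->3] -> levels [5 10 3 9]
Step 2: flows [3->0,1->2,1->3] -> levels [6 8 4 9]
Step 3: flows [3->0,1->2,3->1] -> levels [7 8 5 7]
Step 4: flows [0=3,1->2,1->3] -> levels [7 6 6 8]
Step 5: flows [3->0,1=2,3->1] -> levels [8 7 6 6]
Step 6: flows [0->3,1->2,1->3] -> levels [7 5 7 8]
Step 7: flows [3->0,2->1,3->1] -> levels [8 7 6 6]
  -> period-2 cycle: step 7 state = step 5 state; never stabilizes
  -> state at step 30: (30-5) mod 2 = 1, same as step 6 -> [7 5 7 8]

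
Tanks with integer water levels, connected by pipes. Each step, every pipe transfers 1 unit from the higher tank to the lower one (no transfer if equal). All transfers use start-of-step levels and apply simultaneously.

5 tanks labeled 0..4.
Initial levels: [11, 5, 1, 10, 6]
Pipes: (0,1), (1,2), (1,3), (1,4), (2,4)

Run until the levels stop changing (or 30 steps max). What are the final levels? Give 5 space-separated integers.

Answer: 7 5 7 7 7

Derivation:
Step 1: flows [0->1,1->2,3->1,4->1,4->2] -> levels [10 7 3 9 4]
Step 2: flows [0->1,1->2,3->1,1->4,4->2] -> levels [9 7 5 8 4]
Step 3: flows [0->1,1->2,3->1,1->4,2->4] -> levels [8 7 5 7 6]
Step 4: flows [0->1,1->2,1=3,1->4,4->2] -> levels [7 6 7 7 6]
Step 5: flows [0->1,2->1,3->1,1=4,2->4] -> levels [6 9 5 6 7]
Step 6: flows [1->0,1->2,1->3,1->4,4->2] -> levels [7 5 7 7 7]
Step 7: flows [0->1,2->1,3->1,4->1,2=4] -> levels [6 9 6 6 6]
Step 8: flows [1->0,1->2,1->3,1->4,2=4] -> levels [7 5 7 7 7]
  -> period-2 cycle: step 8 state = step 6 state; never stabilizes
  -> state at step 30: (30-6) mod 2 = 0, same as step 6 -> [7 5 7 7 7]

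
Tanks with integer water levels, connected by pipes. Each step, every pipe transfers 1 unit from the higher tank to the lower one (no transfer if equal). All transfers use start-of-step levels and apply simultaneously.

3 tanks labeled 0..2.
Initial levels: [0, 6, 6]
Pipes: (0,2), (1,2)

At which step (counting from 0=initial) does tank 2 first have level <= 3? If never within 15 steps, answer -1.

Answer: -1

Derivation:
Step 1: flows [2->0,1=2] -> levels [1 6 5]
Step 2: flows [2->0,1->2] -> levels [2 5 5]
Step 3: flows [2->0,1=2] -> levels [3 5 4]
Step 4: flows [2->0,1->2] -> levels [4 4 4]
Step 5: flows [0=2,1=2] -> levels [4 4 4]
  -> stable; tank 2 stays at 4 > 3
Tank 2 never reaches <=3 within 15 steps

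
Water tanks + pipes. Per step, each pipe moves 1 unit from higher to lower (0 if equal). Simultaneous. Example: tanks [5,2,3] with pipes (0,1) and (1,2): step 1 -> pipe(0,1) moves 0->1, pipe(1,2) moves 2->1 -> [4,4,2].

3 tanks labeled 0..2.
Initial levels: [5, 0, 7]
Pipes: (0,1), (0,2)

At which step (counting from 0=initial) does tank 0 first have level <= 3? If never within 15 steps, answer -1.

Step 1: flows [0->1,2->0] -> levels [5 1 6]
Step 2: flows [0->1,2->0] -> levels [5 2 5]
Step 3: flows [0->1,0=2] -> levels [4 3 5]
Step 4: flows [0->1,2->0] -> levels [4 4 4]
Step 5: flows [0=1,0=2] -> levels [4 4 4]
  -> stable; tank 0 stays at 4 > 3
Tank 0 never reaches <=3 within 15 steps

Answer: -1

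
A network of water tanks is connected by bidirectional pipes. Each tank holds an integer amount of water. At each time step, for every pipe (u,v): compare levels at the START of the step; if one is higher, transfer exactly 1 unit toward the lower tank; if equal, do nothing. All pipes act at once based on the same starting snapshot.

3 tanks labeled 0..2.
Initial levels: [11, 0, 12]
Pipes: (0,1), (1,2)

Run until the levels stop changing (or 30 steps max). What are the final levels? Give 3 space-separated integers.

Answer: 7 9 7

Derivation:
Step 1: flows [0->1,2->1] -> levels [10 2 11]
Step 2: flows [0->1,2->1] -> levels [9 4 10]
Step 3: flows [0->1,2->1] -> levels [8 6 9]
Step 4: flows [0->1,2->1] -> levels [7 8 8]
Step 5: flows [1->0,1=2] -> levels [8 7 8]
Step 6: flows [0->1,2->1] -> levels [7 9 7]
Step 7: flows [1->0,1->2] -> levels [8 7 8]
  -> period-2 cycle: step 7 state = step 5 state; never stabilizes
  -> state at step 30: (30-5) mod 2 = 1, same as step 6 -> [7 9 7]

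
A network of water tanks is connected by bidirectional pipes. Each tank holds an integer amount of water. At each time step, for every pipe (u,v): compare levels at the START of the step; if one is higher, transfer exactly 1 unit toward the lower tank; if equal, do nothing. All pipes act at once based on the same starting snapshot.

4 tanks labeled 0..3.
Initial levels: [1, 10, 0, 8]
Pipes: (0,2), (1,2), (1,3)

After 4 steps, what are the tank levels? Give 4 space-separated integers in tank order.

Step 1: flows [0->2,1->2,1->3] -> levels [0 8 2 9]
Step 2: flows [2->0,1->2,3->1] -> levels [1 8 2 8]
Step 3: flows [2->0,1->2,1=3] -> levels [2 7 2 8]
Step 4: flows [0=2,1->2,3->1] -> levels [2 7 3 7]

Answer: 2 7 3 7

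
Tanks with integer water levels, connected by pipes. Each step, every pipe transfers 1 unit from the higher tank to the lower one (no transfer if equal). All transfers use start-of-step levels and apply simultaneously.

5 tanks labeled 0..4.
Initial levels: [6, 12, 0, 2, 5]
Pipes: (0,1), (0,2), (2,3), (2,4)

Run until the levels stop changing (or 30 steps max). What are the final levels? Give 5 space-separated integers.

Answer: 4 6 7 4 4

Derivation:
Step 1: flows [1->0,0->2,3->2,4->2] -> levels [6 11 3 1 4]
Step 2: flows [1->0,0->2,2->3,4->2] -> levels [6 10 4 2 3]
Step 3: flows [1->0,0->2,2->3,2->4] -> levels [6 9 3 3 4]
Step 4: flows [1->0,0->2,2=3,4->2] -> levels [6 8 5 3 3]
Step 5: flows [1->0,0->2,2->3,2->4] -> levels [6 7 4 4 4]
Step 6: flows [1->0,0->2,2=3,2=4] -> levels [6 6 5 4 4]
Step 7: flows [0=1,0->2,2->3,2->4] -> levels [5 6 4 5 5]
Step 8: flows [1->0,0->2,3->2,4->2] -> levels [5 5 7 4 4]
Step 9: flows [0=1,2->0,2->3,2->4] -> levels [6 5 4 5 5]
Step 10: flows [0->1,0->2,3->2,4->2] -> levels [4 6 7 4 4]
Step 11: flows [1->0,2->0,2->3,2->4] -> levels [6 5 4 5 5]
  -> period-2 cycle: step 11 state = step 9 state; never stabilizes
  -> state at step 30: (30-9) mod 2 = 1, same as step 10 -> [4 6 7 4 4]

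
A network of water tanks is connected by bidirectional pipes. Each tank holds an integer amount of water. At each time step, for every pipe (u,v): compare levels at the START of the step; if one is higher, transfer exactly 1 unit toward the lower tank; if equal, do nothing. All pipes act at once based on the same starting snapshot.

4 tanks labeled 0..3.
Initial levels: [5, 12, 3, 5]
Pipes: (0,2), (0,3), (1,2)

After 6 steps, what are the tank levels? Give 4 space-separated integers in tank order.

Answer: 6 7 6 6

Derivation:
Step 1: flows [0->2,0=3,1->2] -> levels [4 11 5 5]
Step 2: flows [2->0,3->0,1->2] -> levels [6 10 5 4]
Step 3: flows [0->2,0->3,1->2] -> levels [4 9 7 5]
Step 4: flows [2->0,3->0,1->2] -> levels [6 8 7 4]
Step 5: flows [2->0,0->3,1->2] -> levels [6 7 7 5]
Step 6: flows [2->0,0->3,1=2] -> levels [6 7 6 6]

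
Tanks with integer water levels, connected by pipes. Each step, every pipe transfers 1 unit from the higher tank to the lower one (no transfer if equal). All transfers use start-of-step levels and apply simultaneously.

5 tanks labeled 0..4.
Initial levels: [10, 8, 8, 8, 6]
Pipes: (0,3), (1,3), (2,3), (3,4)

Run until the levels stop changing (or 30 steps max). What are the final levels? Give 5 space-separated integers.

Answer: 8 8 8 8 8

Derivation:
Step 1: flows [0->3,1=3,2=3,3->4] -> levels [9 8 8 8 7]
Step 2: flows [0->3,1=3,2=3,3->4] -> levels [8 8 8 8 8]
Step 3: flows [0=3,1=3,2=3,3=4] -> levels [8 8 8 8 8]
  -> stable (no change)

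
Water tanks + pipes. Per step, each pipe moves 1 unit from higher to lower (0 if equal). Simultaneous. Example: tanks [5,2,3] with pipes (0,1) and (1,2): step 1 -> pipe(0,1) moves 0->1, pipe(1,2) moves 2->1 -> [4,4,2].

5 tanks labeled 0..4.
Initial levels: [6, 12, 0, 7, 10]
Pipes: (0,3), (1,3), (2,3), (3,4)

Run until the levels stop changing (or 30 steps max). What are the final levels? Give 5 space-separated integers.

Answer: 7 7 5 9 7

Derivation:
Step 1: flows [3->0,1->3,3->2,4->3] -> levels [7 11 1 7 9]
Step 2: flows [0=3,1->3,3->2,4->3] -> levels [7 10 2 8 8]
Step 3: flows [3->0,1->3,3->2,3=4] -> levels [8 9 3 7 8]
Step 4: flows [0->3,1->3,3->2,4->3] -> levels [7 8 4 9 7]
Step 5: flows [3->0,3->1,3->2,3->4] -> levels [8 9 5 5 8]
Step 6: flows [0->3,1->3,2=3,4->3] -> levels [7 8 5 8 7]
Step 7: flows [3->0,1=3,3->2,3->4] -> levels [8 8 6 5 8]
Step 8: flows [0->3,1->3,2->3,4->3] -> levels [7 7 5 9 7]
Step 9: flows [3->0,3->1,3->2,3->4] -> levels [8 8 6 5 8]
  -> period-2 cycle: step 9 state = step 7 state; never stabilizes
  -> state at step 30: (30-7) mod 2 = 1, same as step 8 -> [7 7 5 9 7]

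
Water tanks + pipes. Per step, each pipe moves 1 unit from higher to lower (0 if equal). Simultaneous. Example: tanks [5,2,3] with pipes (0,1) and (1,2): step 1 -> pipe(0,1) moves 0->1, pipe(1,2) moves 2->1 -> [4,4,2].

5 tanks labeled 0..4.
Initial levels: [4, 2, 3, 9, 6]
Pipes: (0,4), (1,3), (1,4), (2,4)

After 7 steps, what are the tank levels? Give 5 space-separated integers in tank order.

Step 1: flows [4->0,3->1,4->1,4->2] -> levels [5 4 4 8 3]
Step 2: flows [0->4,3->1,1->4,2->4] -> levels [4 4 3 7 6]
Step 3: flows [4->0,3->1,4->1,4->2] -> levels [5 6 4 6 3]
Step 4: flows [0->4,1=3,1->4,2->4] -> levels [4 5 3 6 6]
Step 5: flows [4->0,3->1,4->1,4->2] -> levels [5 7 4 5 3]
Step 6: flows [0->4,1->3,1->4,2->4] -> levels [4 5 3 6 6]
  -> period-2 cycle: step 6 state = step 4 state
  -> state at step 7: (7-4) mod 2 = 1, same as step 5 -> [5 7 4 5 3]

Answer: 5 7 4 5 3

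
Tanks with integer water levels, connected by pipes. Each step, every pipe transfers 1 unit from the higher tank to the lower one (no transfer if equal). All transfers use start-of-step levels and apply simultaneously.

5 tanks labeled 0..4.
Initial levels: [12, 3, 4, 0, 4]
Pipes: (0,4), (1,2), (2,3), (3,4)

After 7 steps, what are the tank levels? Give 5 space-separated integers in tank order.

Answer: 6 4 3 5 5

Derivation:
Step 1: flows [0->4,2->1,2->3,4->3] -> levels [11 4 2 2 4]
Step 2: flows [0->4,1->2,2=3,4->3] -> levels [10 3 3 3 4]
Step 3: flows [0->4,1=2,2=3,4->3] -> levels [9 3 3 4 4]
Step 4: flows [0->4,1=2,3->2,3=4] -> levels [8 3 4 3 5]
Step 5: flows [0->4,2->1,2->3,4->3] -> levels [7 4 2 5 5]
Step 6: flows [0->4,1->2,3->2,3=4] -> levels [6 3 4 4 6]
Step 7: flows [0=4,2->1,2=3,4->3] -> levels [6 4 3 5 5]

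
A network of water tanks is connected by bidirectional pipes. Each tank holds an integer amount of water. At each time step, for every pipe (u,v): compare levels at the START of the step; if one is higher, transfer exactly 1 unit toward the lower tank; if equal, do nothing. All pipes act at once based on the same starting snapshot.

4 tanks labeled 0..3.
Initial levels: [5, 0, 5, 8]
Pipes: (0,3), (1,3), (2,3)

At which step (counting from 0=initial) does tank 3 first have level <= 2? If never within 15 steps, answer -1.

Answer: -1

Derivation:
Step 1: flows [3->0,3->1,3->2] -> levels [6 1 6 5]
Step 2: flows [0->3,3->1,2->3] -> levels [5 2 5 6]
Step 3: flows [3->0,3->1,3->2] -> levels [6 3 6 3]
Step 4: flows [0->3,1=3,2->3] -> levels [5 3 5 5]
Step 5: flows [0=3,3->1,2=3] -> levels [5 4 5 4]
Step 6: flows [0->3,1=3,2->3] -> levels [4 4 4 6]
Step 7: flows [3->0,3->1,3->2] -> levels [5 5 5 3]
Step 8: flows [0->3,1->3,2->3] -> levels [4 4 4 6]
  -> period-2 cycle (repeats step 6); tank 3 never drops to <=2
Tank 3 never reaches <=2 within 15 steps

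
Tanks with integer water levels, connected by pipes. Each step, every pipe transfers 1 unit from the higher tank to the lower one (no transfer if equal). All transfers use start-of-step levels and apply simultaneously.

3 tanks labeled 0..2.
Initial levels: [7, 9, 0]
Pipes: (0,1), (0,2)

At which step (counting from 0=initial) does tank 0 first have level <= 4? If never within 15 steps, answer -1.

Step 1: flows [1->0,0->2] -> levels [7 8 1]
Step 2: flows [1->0,0->2] -> levels [7 7 2]
Step 3: flows [0=1,0->2] -> levels [6 7 3]
Step 4: flows [1->0,0->2] -> levels [6 6 4]
Step 5: flows [0=1,0->2] -> levels [5 6 5]
Step 6: flows [1->0,0=2] -> levels [6 5 5]
Step 7: flows [0->1,0->2] -> levels [4 6 6]
Tank 0 first reaches <=4 at step 7

Answer: 7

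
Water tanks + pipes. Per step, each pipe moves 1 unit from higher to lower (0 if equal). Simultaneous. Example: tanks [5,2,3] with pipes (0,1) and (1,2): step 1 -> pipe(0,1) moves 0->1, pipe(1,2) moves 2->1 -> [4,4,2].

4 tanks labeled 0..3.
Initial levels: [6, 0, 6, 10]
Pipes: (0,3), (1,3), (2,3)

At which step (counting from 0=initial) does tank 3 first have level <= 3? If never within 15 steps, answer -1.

Step 1: flows [3->0,3->1,3->2] -> levels [7 1 7 7]
Step 2: flows [0=3,3->1,2=3] -> levels [7 2 7 6]
Step 3: flows [0->3,3->1,2->3] -> levels [6 3 6 7]
Step 4: flows [3->0,3->1,3->2] -> levels [7 4 7 4]
Step 5: flows [0->3,1=3,2->3] -> levels [6 4 6 6]
Step 6: flows [0=3,3->1,2=3] -> levels [6 5 6 5]
Step 7: flows [0->3,1=3,2->3] -> levels [5 5 5 7]
Step 8: flows [3->0,3->1,3->2] -> levels [6 6 6 4]
Step 9: flows [0->3,1->3,2->3] -> levels [5 5 5 7]
  -> period-2 cycle (repeats step 7); tank 3 never drops to <=3
Tank 3 never reaches <=3 within 15 steps

Answer: -1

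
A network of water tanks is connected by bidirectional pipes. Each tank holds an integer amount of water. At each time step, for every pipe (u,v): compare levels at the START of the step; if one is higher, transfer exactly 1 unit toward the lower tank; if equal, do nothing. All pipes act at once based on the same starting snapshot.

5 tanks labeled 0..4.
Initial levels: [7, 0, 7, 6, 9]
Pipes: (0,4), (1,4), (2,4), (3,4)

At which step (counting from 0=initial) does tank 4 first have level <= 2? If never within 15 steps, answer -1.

Step 1: flows [4->0,4->1,4->2,4->3] -> levels [8 1 8 7 5]
Step 2: flows [0->4,4->1,2->4,3->4] -> levels [7 2 7 6 7]
Step 3: flows [0=4,4->1,2=4,4->3] -> levels [7 3 7 7 5]
Step 4: flows [0->4,4->1,2->4,3->4] -> levels [6 4 6 6 7]
Step 5: flows [4->0,4->1,4->2,4->3] -> levels [7 5 7 7 3]
Step 6: flows [0->4,1->4,2->4,3->4] -> levels [6 4 6 6 7]
  -> period-2 cycle (repeats step 4); tank 4 never drops to <=2
Tank 4 never reaches <=2 within 15 steps

Answer: -1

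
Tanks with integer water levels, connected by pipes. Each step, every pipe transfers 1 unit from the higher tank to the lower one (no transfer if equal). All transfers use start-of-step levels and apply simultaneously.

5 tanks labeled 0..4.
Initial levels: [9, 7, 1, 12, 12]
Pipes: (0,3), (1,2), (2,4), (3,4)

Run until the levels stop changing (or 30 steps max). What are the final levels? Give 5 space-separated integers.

Answer: 9 8 7 8 9

Derivation:
Step 1: flows [3->0,1->2,4->2,3=4] -> levels [10 6 3 11 11]
Step 2: flows [3->0,1->2,4->2,3=4] -> levels [11 5 5 10 10]
Step 3: flows [0->3,1=2,4->2,3=4] -> levels [10 5 6 11 9]
Step 4: flows [3->0,2->1,4->2,3->4] -> levels [11 6 6 9 9]
Step 5: flows [0->3,1=2,4->2,3=4] -> levels [10 6 7 10 8]
Step 6: flows [0=3,2->1,4->2,3->4] -> levels [10 7 7 9 8]
Step 7: flows [0->3,1=2,4->2,3->4] -> levels [9 7 8 9 8]
Step 8: flows [0=3,2->1,2=4,3->4] -> levels [9 8 7 8 9]
Step 9: flows [0->3,1->2,4->2,4->3] -> levels [8 7 9 10 7]
Step 10: flows [3->0,2->1,2->4,3->4] -> levels [9 8 7 8 9]
  -> period-2 cycle: step 10 state = step 8 state; never stabilizes
  -> state at step 30: (30-8) mod 2 = 0, same as step 8 -> [9 8 7 8 9]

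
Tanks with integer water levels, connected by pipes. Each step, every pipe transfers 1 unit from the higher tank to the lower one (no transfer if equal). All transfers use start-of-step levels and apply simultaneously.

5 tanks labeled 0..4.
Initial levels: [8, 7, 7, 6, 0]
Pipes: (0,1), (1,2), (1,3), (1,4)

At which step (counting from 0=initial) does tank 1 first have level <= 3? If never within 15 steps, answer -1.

Step 1: flows [0->1,1=2,1->3,1->4] -> levels [7 6 7 7 1]
Step 2: flows [0->1,2->1,3->1,1->4] -> levels [6 8 6 6 2]
Step 3: flows [1->0,1->2,1->3,1->4] -> levels [7 4 7 7 3]
Step 4: flows [0->1,2->1,3->1,1->4] -> levels [6 6 6 6 4]
Step 5: flows [0=1,1=2,1=3,1->4] -> levels [6 5 6 6 5]
Step 6: flows [0->1,2->1,3->1,1=4] -> levels [5 8 5 5 5]
Step 7: flows [1->0,1->2,1->3,1->4] -> levels [6 4 6 6 6]
Step 8: flows [0->1,2->1,3->1,4->1] -> levels [5 8 5 5 5]
  -> period-2 cycle (repeats step 6); tank 1 never drops to <=3
Tank 1 never reaches <=3 within 15 steps

Answer: -1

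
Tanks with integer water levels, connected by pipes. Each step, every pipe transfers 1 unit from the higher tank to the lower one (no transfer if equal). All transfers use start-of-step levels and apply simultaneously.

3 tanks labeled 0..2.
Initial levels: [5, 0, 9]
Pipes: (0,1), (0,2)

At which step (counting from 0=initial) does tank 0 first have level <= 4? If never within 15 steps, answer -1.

Step 1: flows [0->1,2->0] -> levels [5 1 8]
Step 2: flows [0->1,2->0] -> levels [5 2 7]
Step 3: flows [0->1,2->0] -> levels [5 3 6]
Step 4: flows [0->1,2->0] -> levels [5 4 5]
Step 5: flows [0->1,0=2] -> levels [4 5 5]
Tank 0 first reaches <=4 at step 5

Answer: 5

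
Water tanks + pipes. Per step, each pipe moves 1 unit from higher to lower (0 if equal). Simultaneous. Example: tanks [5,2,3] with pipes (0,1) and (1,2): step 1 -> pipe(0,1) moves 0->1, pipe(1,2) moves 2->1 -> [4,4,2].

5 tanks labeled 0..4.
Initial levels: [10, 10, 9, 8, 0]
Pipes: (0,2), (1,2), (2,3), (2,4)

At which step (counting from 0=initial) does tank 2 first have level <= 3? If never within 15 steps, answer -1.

Answer: -1

Derivation:
Step 1: flows [0->2,1->2,2->3,2->4] -> levels [9 9 9 9 1]
Step 2: flows [0=2,1=2,2=3,2->4] -> levels [9 9 8 9 2]
Step 3: flows [0->2,1->2,3->2,2->4] -> levels [8 8 10 8 3]
Step 4: flows [2->0,2->1,2->3,2->4] -> levels [9 9 6 9 4]
Step 5: flows [0->2,1->2,3->2,2->4] -> levels [8 8 8 8 5]
Step 6: flows [0=2,1=2,2=3,2->4] -> levels [8 8 7 8 6]
Step 7: flows [0->2,1->2,3->2,2->4] -> levels [7 7 9 7 7]
Step 8: flows [2->0,2->1,2->3,2->4] -> levels [8 8 5 8 8]
Step 9: flows [0->2,1->2,3->2,4->2] -> levels [7 7 9 7 7]
  -> period-2 cycle (repeats step 7); tank 2 never drops to <=3
Tank 2 never reaches <=3 within 15 steps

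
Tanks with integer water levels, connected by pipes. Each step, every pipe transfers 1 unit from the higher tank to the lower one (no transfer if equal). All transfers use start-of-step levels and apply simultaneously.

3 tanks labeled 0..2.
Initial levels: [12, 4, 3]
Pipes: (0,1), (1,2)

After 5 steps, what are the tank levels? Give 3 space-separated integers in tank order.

Step 1: flows [0->1,1->2] -> levels [11 4 4]
Step 2: flows [0->1,1=2] -> levels [10 5 4]
Step 3: flows [0->1,1->2] -> levels [9 5 5]
Step 4: flows [0->1,1=2] -> levels [8 6 5]
Step 5: flows [0->1,1->2] -> levels [7 6 6]

Answer: 7 6 6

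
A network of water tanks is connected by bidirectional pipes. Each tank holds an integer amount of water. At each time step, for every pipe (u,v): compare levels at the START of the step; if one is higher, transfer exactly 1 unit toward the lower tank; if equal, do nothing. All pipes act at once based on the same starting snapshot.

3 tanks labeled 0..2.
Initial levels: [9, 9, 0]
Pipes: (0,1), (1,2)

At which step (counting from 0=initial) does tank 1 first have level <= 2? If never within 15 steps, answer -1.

Answer: -1

Derivation:
Step 1: flows [0=1,1->2] -> levels [9 8 1]
Step 2: flows [0->1,1->2] -> levels [8 8 2]
Step 3: flows [0=1,1->2] -> levels [8 7 3]
Step 4: flows [0->1,1->2] -> levels [7 7 4]
Step 5: flows [0=1,1->2] -> levels [7 6 5]
Step 6: flows [0->1,1->2] -> levels [6 6 6]
Step 7: flows [0=1,1=2] -> levels [6 6 6]
  -> stable; tank 1 stays at 6 > 2
Tank 1 never reaches <=2 within 15 steps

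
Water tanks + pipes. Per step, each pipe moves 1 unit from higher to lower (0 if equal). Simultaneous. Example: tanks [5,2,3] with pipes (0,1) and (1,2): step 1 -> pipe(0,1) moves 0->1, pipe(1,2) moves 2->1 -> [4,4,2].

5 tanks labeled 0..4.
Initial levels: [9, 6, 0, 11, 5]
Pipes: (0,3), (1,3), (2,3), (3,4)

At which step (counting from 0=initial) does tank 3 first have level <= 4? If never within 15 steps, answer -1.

Answer: 6

Derivation:
Step 1: flows [3->0,3->1,3->2,3->4] -> levels [10 7 1 7 6]
Step 2: flows [0->3,1=3,3->2,3->4] -> levels [9 7 2 6 7]
Step 3: flows [0->3,1->3,3->2,4->3] -> levels [8 6 3 8 6]
Step 4: flows [0=3,3->1,3->2,3->4] -> levels [8 7 4 5 7]
Step 5: flows [0->3,1->3,3->2,4->3] -> levels [7 6 5 7 6]
Step 6: flows [0=3,3->1,3->2,3->4] -> levels [7 7 6 4 7]
Tank 3 first reaches <=4 at step 6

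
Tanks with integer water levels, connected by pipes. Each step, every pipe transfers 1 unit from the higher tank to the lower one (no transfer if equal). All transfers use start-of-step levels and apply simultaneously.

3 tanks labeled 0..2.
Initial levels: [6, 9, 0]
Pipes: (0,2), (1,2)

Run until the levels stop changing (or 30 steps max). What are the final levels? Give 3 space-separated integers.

Answer: 5 5 5

Derivation:
Step 1: flows [0->2,1->2] -> levels [5 8 2]
Step 2: flows [0->2,1->2] -> levels [4 7 4]
Step 3: flows [0=2,1->2] -> levels [4 6 5]
Step 4: flows [2->0,1->2] -> levels [5 5 5]
Step 5: flows [0=2,1=2] -> levels [5 5 5]
  -> stable (no change)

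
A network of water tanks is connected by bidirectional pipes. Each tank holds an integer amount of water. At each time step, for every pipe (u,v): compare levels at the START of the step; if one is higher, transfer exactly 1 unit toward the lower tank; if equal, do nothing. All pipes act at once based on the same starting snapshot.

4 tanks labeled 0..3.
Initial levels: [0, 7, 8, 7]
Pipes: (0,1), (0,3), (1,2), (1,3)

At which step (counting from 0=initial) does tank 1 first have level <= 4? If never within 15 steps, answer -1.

Answer: 6

Derivation:
Step 1: flows [1->0,3->0,2->1,1=3] -> levels [2 7 7 6]
Step 2: flows [1->0,3->0,1=2,1->3] -> levels [4 5 7 6]
Step 3: flows [1->0,3->0,2->1,3->1] -> levels [6 6 6 4]
Step 4: flows [0=1,0->3,1=2,1->3] -> levels [5 5 6 6]
Step 5: flows [0=1,3->0,2->1,3->1] -> levels [6 7 5 4]
Step 6: flows [1->0,0->3,1->2,1->3] -> levels [6 4 6 6]
Tank 1 first reaches <=4 at step 6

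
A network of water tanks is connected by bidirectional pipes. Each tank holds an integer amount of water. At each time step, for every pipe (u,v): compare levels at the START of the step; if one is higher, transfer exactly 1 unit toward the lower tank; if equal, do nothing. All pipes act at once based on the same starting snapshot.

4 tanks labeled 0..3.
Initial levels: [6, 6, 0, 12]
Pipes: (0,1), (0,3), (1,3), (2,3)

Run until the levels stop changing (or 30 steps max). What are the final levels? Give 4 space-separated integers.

Step 1: flows [0=1,3->0,3->1,3->2] -> levels [7 7 1 9]
Step 2: flows [0=1,3->0,3->1,3->2] -> levels [8 8 2 6]
Step 3: flows [0=1,0->3,1->3,3->2] -> levels [7 7 3 7]
Step 4: flows [0=1,0=3,1=3,3->2] -> levels [7 7 4 6]
Step 5: flows [0=1,0->3,1->3,3->2] -> levels [6 6 5 7]
Step 6: flows [0=1,3->0,3->1,3->2] -> levels [7 7 6 4]
Step 7: flows [0=1,0->3,1->3,2->3] -> levels [6 6 5 7]
  -> period-2 cycle: step 7 state = step 5 state; never stabilizes
  -> state at step 30: (30-5) mod 2 = 1, same as step 6 -> [7 7 6 4]

Answer: 7 7 6 4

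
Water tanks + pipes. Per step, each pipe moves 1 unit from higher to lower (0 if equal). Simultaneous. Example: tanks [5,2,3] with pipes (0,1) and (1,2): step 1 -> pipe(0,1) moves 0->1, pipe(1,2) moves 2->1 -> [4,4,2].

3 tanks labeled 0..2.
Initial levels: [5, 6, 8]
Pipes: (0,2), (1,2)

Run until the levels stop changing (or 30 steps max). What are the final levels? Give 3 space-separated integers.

Answer: 6 6 7

Derivation:
Step 1: flows [2->0,2->1] -> levels [6 7 6]
Step 2: flows [0=2,1->2] -> levels [6 6 7]
Step 3: flows [2->0,2->1] -> levels [7 7 5]
Step 4: flows [0->2,1->2] -> levels [6 6 7]
  -> period-2 cycle: step 4 state = step 2 state; never stabilizes
  -> state at step 30: (30-2) mod 2 = 0, same as step 2 -> [6 6 7]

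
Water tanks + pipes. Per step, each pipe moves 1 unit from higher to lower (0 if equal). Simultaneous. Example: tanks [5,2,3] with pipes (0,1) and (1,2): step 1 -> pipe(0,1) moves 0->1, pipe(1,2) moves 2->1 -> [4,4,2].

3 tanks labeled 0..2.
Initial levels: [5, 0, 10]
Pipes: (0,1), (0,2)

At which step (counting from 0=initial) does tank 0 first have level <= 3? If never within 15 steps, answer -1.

Answer: -1

Derivation:
Step 1: flows [0->1,2->0] -> levels [5 1 9]
Step 2: flows [0->1,2->0] -> levels [5 2 8]
Step 3: flows [0->1,2->0] -> levels [5 3 7]
Step 4: flows [0->1,2->0] -> levels [5 4 6]
Step 5: flows [0->1,2->0] -> levels [5 5 5]
Step 6: flows [0=1,0=2] -> levels [5 5 5]
  -> stable; tank 0 stays at 5 > 3
Tank 0 never reaches <=3 within 15 steps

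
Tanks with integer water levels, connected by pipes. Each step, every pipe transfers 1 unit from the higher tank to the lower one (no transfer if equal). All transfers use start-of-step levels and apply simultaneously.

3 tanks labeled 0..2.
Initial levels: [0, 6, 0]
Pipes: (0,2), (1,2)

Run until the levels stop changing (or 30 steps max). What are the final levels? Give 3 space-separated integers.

Step 1: flows [0=2,1->2] -> levels [0 5 1]
Step 2: flows [2->0,1->2] -> levels [1 4 1]
Step 3: flows [0=2,1->2] -> levels [1 3 2]
Step 4: flows [2->0,1->2] -> levels [2 2 2]
Step 5: flows [0=2,1=2] -> levels [2 2 2]
  -> stable (no change)

Answer: 2 2 2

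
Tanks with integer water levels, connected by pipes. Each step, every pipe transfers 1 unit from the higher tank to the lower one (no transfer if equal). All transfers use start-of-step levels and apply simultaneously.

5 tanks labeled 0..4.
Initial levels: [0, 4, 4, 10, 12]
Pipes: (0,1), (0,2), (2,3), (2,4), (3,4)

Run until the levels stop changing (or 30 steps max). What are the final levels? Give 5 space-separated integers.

Answer: 4 6 8 6 6

Derivation:
Step 1: flows [1->0,2->0,3->2,4->2,4->3] -> levels [2 3 5 10 10]
Step 2: flows [1->0,2->0,3->2,4->2,3=4] -> levels [4 2 6 9 9]
Step 3: flows [0->1,2->0,3->2,4->2,3=4] -> levels [4 3 7 8 8]
Step 4: flows [0->1,2->0,3->2,4->2,3=4] -> levels [4 4 8 7 7]
Step 5: flows [0=1,2->0,2->3,2->4,3=4] -> levels [5 4 5 8 8]
Step 6: flows [0->1,0=2,3->2,4->2,3=4] -> levels [4 5 7 7 7]
Step 7: flows [1->0,2->0,2=3,2=4,3=4] -> levels [6 4 6 7 7]
Step 8: flows [0->1,0=2,3->2,4->2,3=4] -> levels [5 5 8 6 6]
Step 9: flows [0=1,2->0,2->3,2->4,3=4] -> levels [6 5 5 7 7]
Step 10: flows [0->1,0->2,3->2,4->2,3=4] -> levels [4 6 8 6 6]
Step 11: flows [1->0,2->0,2->3,2->4,3=4] -> levels [6 5 5 7 7]
  -> period-2 cycle: step 11 state = step 9 state; never stabilizes
  -> state at step 30: (30-9) mod 2 = 1, same as step 10 -> [4 6 8 6 6]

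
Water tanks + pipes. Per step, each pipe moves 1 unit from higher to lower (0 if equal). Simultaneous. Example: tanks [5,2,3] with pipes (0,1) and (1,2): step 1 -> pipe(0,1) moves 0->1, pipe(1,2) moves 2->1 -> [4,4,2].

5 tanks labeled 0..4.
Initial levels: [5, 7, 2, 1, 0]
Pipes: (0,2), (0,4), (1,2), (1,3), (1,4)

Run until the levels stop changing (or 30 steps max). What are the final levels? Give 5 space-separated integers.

Step 1: flows [0->2,0->4,1->2,1->3,1->4] -> levels [3 4 4 2 2]
Step 2: flows [2->0,0->4,1=2,1->3,1->4] -> levels [3 2 3 3 4]
Step 3: flows [0=2,4->0,2->1,3->1,4->1] -> levels [4 5 2 2 2]
Step 4: flows [0->2,0->4,1->2,1->3,1->4] -> levels [2 2 4 3 4]
Step 5: flows [2->0,4->0,2->1,3->1,4->1] -> levels [4 5 2 2 2]
  -> period-2 cycle: step 5 state = step 3 state; never stabilizes
  -> state at step 30: (30-3) mod 2 = 1, same as step 4 -> [2 2 4 3 4]

Answer: 2 2 4 3 4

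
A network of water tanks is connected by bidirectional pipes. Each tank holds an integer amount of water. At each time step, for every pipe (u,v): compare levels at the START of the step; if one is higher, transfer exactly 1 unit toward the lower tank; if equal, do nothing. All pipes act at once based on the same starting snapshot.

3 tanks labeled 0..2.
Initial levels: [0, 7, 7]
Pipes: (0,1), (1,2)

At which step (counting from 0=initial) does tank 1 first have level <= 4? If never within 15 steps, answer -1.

Answer: 5

Derivation:
Step 1: flows [1->0,1=2] -> levels [1 6 7]
Step 2: flows [1->0,2->1] -> levels [2 6 6]
Step 3: flows [1->0,1=2] -> levels [3 5 6]
Step 4: flows [1->0,2->1] -> levels [4 5 5]
Step 5: flows [1->0,1=2] -> levels [5 4 5]
Tank 1 first reaches <=4 at step 5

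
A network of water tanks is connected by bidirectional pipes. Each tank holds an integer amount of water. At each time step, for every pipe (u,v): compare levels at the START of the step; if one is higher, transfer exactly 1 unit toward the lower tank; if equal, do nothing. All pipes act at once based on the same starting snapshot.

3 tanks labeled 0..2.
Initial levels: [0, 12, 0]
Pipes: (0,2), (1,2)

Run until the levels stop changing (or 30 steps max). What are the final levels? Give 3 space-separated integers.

Answer: 4 4 4

Derivation:
Step 1: flows [0=2,1->2] -> levels [0 11 1]
Step 2: flows [2->0,1->2] -> levels [1 10 1]
Step 3: flows [0=2,1->2] -> levels [1 9 2]
Step 4: flows [2->0,1->2] -> levels [2 8 2]
Step 5: flows [0=2,1->2] -> levels [2 7 3]
Step 6: flows [2->0,1->2] -> levels [3 6 3]
Step 7: flows [0=2,1->2] -> levels [3 5 4]
Step 8: flows [2->0,1->2] -> levels [4 4 4]
Step 9: flows [0=2,1=2] -> levels [4 4 4]
  -> stable (no change)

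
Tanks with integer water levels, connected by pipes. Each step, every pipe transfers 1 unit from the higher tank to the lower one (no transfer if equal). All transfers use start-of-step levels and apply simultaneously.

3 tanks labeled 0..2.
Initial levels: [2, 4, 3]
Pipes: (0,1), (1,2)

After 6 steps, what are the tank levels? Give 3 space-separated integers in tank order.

Step 1: flows [1->0,1->2] -> levels [3 2 4]
Step 2: flows [0->1,2->1] -> levels [2 4 3]
  -> period-2 cycle: step 2 state = step 0 state
  -> state at step 6: (6-0) mod 2 = 0, same as step 0 -> [2 4 3]

Answer: 2 4 3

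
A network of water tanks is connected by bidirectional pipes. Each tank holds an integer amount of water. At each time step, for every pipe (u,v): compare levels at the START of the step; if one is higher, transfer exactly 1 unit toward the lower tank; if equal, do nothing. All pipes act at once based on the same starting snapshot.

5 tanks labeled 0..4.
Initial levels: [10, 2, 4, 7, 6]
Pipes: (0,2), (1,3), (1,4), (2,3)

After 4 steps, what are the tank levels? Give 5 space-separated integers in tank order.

Answer: 6 6 8 5 4

Derivation:
Step 1: flows [0->2,3->1,4->1,3->2] -> levels [9 4 6 5 5]
Step 2: flows [0->2,3->1,4->1,2->3] -> levels [8 6 6 5 4]
Step 3: flows [0->2,1->3,1->4,2->3] -> levels [7 4 6 7 5]
Step 4: flows [0->2,3->1,4->1,3->2] -> levels [6 6 8 5 4]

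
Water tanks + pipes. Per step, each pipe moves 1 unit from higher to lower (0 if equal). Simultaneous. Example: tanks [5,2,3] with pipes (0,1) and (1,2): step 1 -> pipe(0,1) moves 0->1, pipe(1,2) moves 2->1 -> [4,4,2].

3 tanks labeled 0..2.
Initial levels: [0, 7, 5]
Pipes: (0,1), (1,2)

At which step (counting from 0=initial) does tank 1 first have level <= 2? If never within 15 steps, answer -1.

Answer: -1

Derivation:
Step 1: flows [1->0,1->2] -> levels [1 5 6]
Step 2: flows [1->0,2->1] -> levels [2 5 5]
Step 3: flows [1->0,1=2] -> levels [3 4 5]
Step 4: flows [1->0,2->1] -> levels [4 4 4]
Step 5: flows [0=1,1=2] -> levels [4 4 4]
  -> stable; tank 1 stays at 4 > 2
Tank 1 never reaches <=2 within 15 steps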